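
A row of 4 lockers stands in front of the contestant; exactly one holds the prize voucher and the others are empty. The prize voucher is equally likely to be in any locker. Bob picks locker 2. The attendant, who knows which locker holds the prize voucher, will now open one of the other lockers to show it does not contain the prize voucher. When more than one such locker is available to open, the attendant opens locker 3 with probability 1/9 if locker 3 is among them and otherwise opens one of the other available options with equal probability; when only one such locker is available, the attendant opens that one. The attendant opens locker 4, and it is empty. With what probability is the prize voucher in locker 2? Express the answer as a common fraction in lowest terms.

Condition on the true location of the prize voucher.
If it is in locker 1 (prior 1/4): locker 3 is available but not opened, probability 8/9; weight (1/4)·(8/9) = 2/9.
If it is in locker 2 (prior 1/4): locker 3 is available but not opened; locker 4 gets probability (1 − 1/9)/2 = 4/9; weight (1/4)·(4/9) = 1/9.
If it is in locker 3 (prior 1/4): locker 3 holds the prize so is unavailable; the attendant chooses uniformly among the 2 others, probability 1/2; weight (1/4)·(1/2) = 1/8.
If it is in locker 4 (prior 1/4): the attendant opened locker 4, so this case is ruled out; weight (1/4)·0 = 0.
The weights sum to 11/24.
So P(the prize voucher in locker 2 | the attendant opened locker 4) = (1/9) / (11/24) = 8/33.

8/33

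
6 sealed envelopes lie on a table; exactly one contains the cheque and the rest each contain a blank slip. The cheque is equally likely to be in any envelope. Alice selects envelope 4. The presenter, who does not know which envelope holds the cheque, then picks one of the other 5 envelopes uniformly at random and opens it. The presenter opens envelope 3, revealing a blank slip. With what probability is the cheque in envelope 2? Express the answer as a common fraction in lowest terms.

Because the presenter chose which envelope to open without knowing where the cheque is, the choice is independent of the prize location. Learning that envelope 3 does not hold the cheque simply rules out that one location and leaves the remaining 5 envelopes still equally likely by symmetry.
So P(the cheque in envelope 2) = 1/5.

1/5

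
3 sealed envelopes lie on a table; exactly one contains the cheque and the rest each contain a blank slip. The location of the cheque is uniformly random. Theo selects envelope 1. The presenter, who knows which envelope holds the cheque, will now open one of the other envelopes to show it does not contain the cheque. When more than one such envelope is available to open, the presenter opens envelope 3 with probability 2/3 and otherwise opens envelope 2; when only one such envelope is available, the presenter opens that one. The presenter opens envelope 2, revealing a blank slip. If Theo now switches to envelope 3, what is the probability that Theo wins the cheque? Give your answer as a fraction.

Apply Bayes' rule, conditioning on where the cheque actually is.
If it is in envelope 1 (prior 1/3): envelope 3 is available but not opened, probability 1/3; weight (1/3)·(1/3) = 1/9.
If it is in envelope 2 (prior 1/3): the presenter opened envelope 2, so this case is ruled out; weight (1/3)·0 = 0.
If it is in envelope 3 (prior 1/3): only envelope 2 is available, probability 1; weight (1/3)·1 = 1/3.
The weights sum to 4/9.
So P(the cheque in envelope 3 | the presenter opened envelope 2) = (1/3) / (4/9) = 3/4.

3/4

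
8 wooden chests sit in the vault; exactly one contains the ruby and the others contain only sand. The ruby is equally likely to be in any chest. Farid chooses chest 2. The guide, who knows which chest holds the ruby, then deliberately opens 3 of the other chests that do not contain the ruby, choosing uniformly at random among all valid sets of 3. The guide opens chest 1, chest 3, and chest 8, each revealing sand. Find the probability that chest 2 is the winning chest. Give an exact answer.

Apply Bayes' rule, conditioning on where the ruby actually is.
If it is in any of chests 1, 3, and 8 (prior 1/8 each): that chest was opened and seen not to hold the prize — ruled out; weight (1/8)·0 = 0 each.
If it is in chest 2 (prior 1/8): the guide has 35 equally likely choices, so probability 1/35; weight (1/8)·(1/35) = 1/280.
If it is in any of chests 4, 5, 6, and 7 (prior 1/8 each): the guide has 20 equally likely choices, so probability 1/20; weight (1/8)·(1/20) = 1/160 each.
The weights sum to 1/35.
So P(the ruby in chest 2 | the guide opened chest 1, chest 3, and chest 8) = (1/280) / (1/35) = 1/8.

1/8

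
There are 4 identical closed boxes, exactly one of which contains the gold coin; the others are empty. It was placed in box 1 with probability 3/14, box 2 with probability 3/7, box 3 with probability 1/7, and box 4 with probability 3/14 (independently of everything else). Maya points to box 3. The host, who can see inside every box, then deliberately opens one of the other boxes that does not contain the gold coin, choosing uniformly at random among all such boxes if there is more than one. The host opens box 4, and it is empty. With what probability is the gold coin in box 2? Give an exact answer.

Condition on the true location of the gold coin.
If it is in box 1 (prior 3/14): the host has 2 equally likely choices, so probability 1/2; weight (3/14)·(1/2) = 3/28.
If it is in box 2 (prior 3/7): the host has 2 equally likely choices, so probability 1/2; weight (3/7)·(1/2) = 3/14.
If it is in box 3 (prior 1/7): the host has 3 equally likely choices, so probability 1/3; weight (1/7)·(1/3) = 1/21.
If it is in box 4 (prior 3/14): the host opened box 4, so this case is ruled out; weight (3/14)·0 = 0.
The weights sum to 31/84.
So P(the gold coin in box 2 | the host opened box 4) = (3/14) / (31/84) = 18/31.

18/31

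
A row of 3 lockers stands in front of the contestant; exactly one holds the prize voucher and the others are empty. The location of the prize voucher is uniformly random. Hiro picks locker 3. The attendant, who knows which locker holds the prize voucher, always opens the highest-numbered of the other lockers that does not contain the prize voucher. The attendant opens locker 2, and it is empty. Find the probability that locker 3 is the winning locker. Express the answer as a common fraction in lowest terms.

Consider each possible location of the prize voucher in turn.
If it is in either of lockers 1 and 3 (prior 1/3 each): locker 2 is the highest-numbered option available, probability 1; weight (1/3)·1 = 1/3 each.
If it is in locker 2 (prior 1/3): the attendant opened locker 2, so this case is ruled out; weight (1/3)·0 = 0.
The weights sum to 2/3.
So P(the prize voucher in locker 3 | the attendant opened locker 2) = (1/3) / (2/3) = 1/2.

1/2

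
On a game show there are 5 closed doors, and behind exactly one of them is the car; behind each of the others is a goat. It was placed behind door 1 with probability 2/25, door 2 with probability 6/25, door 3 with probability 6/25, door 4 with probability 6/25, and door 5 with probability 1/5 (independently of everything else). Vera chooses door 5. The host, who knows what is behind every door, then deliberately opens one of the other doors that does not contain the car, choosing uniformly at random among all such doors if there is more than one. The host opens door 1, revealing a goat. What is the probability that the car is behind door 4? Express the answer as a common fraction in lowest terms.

8/29

Condition on the true location of the car.
If it is behind door 1 (prior 2/25): the host opened door 1, so this case is ruled out; weight (2/25)·0 = 0.
If it is behind any of doors 2, 3, and 4 (prior 6/25 each): the host has 3 equally likely choices, so probability 1/3; weight (6/25)·(1/3) = 2/25 each.
If it is behind door 5 (prior 1/5): the host has 4 equally likely choices, so probability 1/4; weight (1/5)·(1/4) = 1/20.
The weights sum to 29/100.
So P(the car behind door 4 | the host opened door 1) = (2/25) / (29/100) = 8/29.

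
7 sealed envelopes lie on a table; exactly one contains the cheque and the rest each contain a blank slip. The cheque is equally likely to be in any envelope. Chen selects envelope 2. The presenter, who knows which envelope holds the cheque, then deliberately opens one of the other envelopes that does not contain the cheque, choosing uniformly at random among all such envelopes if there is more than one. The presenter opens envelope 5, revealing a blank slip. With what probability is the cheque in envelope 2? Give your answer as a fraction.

1/7

Consider each possible location of the cheque in turn.
If it is in any of envelopes 1, 3, 4, 6, and 7 (prior 1/7 each): the presenter has 5 equally likely choices, so probability 1/5; weight (1/7)·(1/5) = 1/35 each.
If it is in envelope 2 (prior 1/7): the presenter has 6 equally likely choices, so probability 1/6; weight (1/7)·(1/6) = 1/42.
If it is in envelope 5 (prior 1/7): the presenter opened envelope 5, so this case is ruled out; weight (1/7)·0 = 0.
The weights sum to 1/6.
So P(the cheque in envelope 2 | the presenter opened envelope 5) = (1/42) / (1/6) = 1/7.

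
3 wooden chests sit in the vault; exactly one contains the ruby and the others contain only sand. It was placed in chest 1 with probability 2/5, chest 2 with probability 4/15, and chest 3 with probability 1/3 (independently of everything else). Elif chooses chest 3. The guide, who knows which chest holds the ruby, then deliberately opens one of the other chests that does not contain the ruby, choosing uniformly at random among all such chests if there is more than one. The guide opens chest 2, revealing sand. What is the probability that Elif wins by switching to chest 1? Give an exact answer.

Consider each possible location of the ruby in turn.
If it is in chest 1 (prior 2/5): the guide has no choice, probability 1; weight (2/5)·1 = 2/5.
If it is in chest 2 (prior 4/15): the guide opened chest 2, so this case is ruled out; weight (4/15)·0 = 0.
If it is in chest 3 (prior 1/3): the guide has 2 equally likely choices, so probability 1/2; weight (1/3)·(1/2) = 1/6.
The weights sum to 17/30.
So P(the ruby in chest 1 | the guide opened chest 2) = (2/5) / (17/30) = 12/17.

12/17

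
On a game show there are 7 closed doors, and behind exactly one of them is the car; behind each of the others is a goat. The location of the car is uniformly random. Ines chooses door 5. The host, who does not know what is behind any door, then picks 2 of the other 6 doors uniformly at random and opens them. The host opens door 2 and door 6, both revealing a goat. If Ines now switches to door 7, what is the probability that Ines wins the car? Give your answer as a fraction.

1/5

Consider each possible location of the car in turn.
If it is behind any of doors 1, 3, 4, 5, and 7 (prior 1/7 each): the host picks exactly this set with probability 1/15 regardless, and none is the prize; weight (1/7)·(1/15) = 1/105 each.
If it is behind either of doors 2 and 6 (prior 1/7 each): that door was opened and seen not to hold the prize — ruled out; weight (1/7)·0 = 0 each.
The weights sum to 1/21.
So P(the car behind door 7 | the host opened door 2 and door 6) = (1/105) / (1/21) = 1/5.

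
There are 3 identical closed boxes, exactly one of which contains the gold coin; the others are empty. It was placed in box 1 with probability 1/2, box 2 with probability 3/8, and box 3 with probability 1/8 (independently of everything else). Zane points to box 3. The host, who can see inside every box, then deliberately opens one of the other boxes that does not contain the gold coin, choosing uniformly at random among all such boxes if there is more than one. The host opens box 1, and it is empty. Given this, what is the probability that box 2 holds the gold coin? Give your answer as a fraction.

6/7

Consider each possible location of the gold coin in turn.
If it is in box 1 (prior 1/2): the host opened box 1, so this case is ruled out; weight (1/2)·0 = 0.
If it is in box 2 (prior 3/8): the host has no choice, probability 1; weight (3/8)·1 = 3/8.
If it is in box 3 (prior 1/8): the host has 2 equally likely choices, so probability 1/2; weight (1/8)·(1/2) = 1/16.
The weights sum to 7/16.
So P(the gold coin in box 2 | the host opened box 1) = (3/8) / (7/16) = 6/7.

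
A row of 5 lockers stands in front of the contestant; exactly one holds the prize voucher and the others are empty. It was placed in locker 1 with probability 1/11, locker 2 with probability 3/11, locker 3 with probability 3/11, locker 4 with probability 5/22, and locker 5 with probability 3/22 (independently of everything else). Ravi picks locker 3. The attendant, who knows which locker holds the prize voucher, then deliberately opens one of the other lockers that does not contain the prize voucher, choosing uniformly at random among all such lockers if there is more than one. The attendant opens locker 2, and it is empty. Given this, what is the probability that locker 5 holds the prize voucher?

6/29

Condition on the true location of the prize voucher.
If it is in locker 1 (prior 1/11): the attendant has 3 equally likely choices, so probability 1/3; weight (1/11)·(1/3) = 1/33.
If it is in locker 2 (prior 3/11): the attendant opened locker 2, so this case is ruled out; weight (3/11)·0 = 0.
If it is in locker 3 (prior 3/11): the attendant has 4 equally likely choices, so probability 1/4; weight (3/11)·(1/4) = 3/44.
If it is in locker 4 (prior 5/22): the attendant has 3 equally likely choices, so probability 1/3; weight (5/22)·(1/3) = 5/66.
If it is in locker 5 (prior 3/22): the attendant has 3 equally likely choices, so probability 1/3; weight (3/22)·(1/3) = 1/22.
The weights sum to 29/132.
So P(the prize voucher in locker 5 | the attendant opened locker 2) = (1/22) / (29/132) = 6/29.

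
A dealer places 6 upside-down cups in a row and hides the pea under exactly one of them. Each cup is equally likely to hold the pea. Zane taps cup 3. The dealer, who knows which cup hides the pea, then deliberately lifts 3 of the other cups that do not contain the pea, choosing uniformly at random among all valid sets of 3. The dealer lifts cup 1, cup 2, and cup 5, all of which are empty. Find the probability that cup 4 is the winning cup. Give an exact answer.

5/12

Consider each possible location of the pea in turn.
If it is under any of cups 1, 2, and 5 (prior 1/6 each): that cup was opened and seen not to hold the prize — ruled out; weight (1/6)·0 = 0 each.
If it is under cup 3 (prior 1/6): the dealer has 10 equally likely choices, so probability 1/10; weight (1/6)·(1/10) = 1/60.
If it is under either of cups 4 and 6 (prior 1/6 each): the dealer has 4 equally likely choices, so probability 1/4; weight (1/6)·(1/4) = 1/24 each.
The weights sum to 1/10.
So P(the pea under cup 4 | the dealer opened cup 1, cup 2, and cup 5) = (1/24) / (1/10) = 5/12.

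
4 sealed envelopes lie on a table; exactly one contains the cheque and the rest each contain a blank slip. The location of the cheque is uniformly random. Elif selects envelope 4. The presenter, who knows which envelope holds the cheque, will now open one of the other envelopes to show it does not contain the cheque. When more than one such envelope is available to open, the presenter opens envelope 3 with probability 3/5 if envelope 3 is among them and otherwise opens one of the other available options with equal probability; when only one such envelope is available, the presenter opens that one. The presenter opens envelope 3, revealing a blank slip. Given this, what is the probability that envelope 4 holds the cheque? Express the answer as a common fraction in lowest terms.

Consider each possible location of the cheque in turn.
If it is in any of envelopes 1, 2, and 4 (prior 1/4 each): envelope 3 is available, opened with probability 3/5; weight (1/4)·(3/5) = 3/20 each.
If it is in envelope 3 (prior 1/4): the presenter opened envelope 3, so this case is ruled out; weight (1/4)·0 = 0.
The weights sum to 9/20.
So P(the cheque in envelope 4 | the presenter opened envelope 3) = (3/20) / (9/20) = 1/3.

1/3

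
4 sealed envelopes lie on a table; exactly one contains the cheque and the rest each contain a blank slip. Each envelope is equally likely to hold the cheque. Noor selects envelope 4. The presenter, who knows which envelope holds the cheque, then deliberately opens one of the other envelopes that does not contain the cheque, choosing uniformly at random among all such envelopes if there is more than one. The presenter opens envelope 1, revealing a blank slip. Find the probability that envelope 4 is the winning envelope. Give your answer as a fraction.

Consider each possible location of the cheque in turn.
If it is in envelope 1 (prior 1/4): the presenter opened envelope 1, so this case is ruled out; weight (1/4)·0 = 0.
If it is in either of envelopes 2 and 3 (prior 1/4 each): the presenter has 2 equally likely choices, so probability 1/2; weight (1/4)·(1/2) = 1/8 each.
If it is in envelope 4 (prior 1/4): the presenter has 3 equally likely choices, so probability 1/3; weight (1/4)·(1/3) = 1/12.
The weights sum to 1/3.
So P(the cheque in envelope 4 | the presenter opened envelope 1) = (1/12) / (1/3) = 1/4.

1/4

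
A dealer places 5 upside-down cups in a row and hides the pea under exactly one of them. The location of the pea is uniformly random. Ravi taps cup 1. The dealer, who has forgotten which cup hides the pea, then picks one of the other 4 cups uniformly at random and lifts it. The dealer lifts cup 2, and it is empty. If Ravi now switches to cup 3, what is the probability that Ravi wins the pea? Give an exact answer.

Consider each possible location of the pea in turn.
If it is under any of cups 1, 3, 4, and 5 (prior 1/5 each): the dealer picks cup 2 with probability 1/4 regardless, and it is not the prize; weight (1/5)·(1/4) = 1/20 each.
If it is under cup 2 (prior 1/5): the dealer opened cup 2, so this case is ruled out; weight (1/5)·0 = 0.
The weights sum to 1/5.
So P(the pea under cup 3 | the dealer opened cup 2) = (1/20) / (1/5) = 1/4.

1/4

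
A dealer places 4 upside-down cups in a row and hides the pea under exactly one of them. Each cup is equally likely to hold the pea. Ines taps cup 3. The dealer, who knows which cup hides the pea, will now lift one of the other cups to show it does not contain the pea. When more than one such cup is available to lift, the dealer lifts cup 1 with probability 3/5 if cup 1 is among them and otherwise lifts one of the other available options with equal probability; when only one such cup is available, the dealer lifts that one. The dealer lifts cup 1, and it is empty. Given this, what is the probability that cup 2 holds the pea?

Apply Bayes' rule, conditioning on where the pea actually is.
If it is under cup 1 (prior 1/4): the dealer opened cup 1, so this case is ruled out; weight (1/4)·0 = 0.
If it is under any of cups 2, 3, and 4 (prior 1/4 each): cup 1 is available, opened with probability 3/5; weight (1/4)·(3/5) = 3/20 each.
The weights sum to 9/20.
So P(the pea under cup 2 | the dealer opened cup 1) = (3/20) / (9/20) = 1/3.

1/3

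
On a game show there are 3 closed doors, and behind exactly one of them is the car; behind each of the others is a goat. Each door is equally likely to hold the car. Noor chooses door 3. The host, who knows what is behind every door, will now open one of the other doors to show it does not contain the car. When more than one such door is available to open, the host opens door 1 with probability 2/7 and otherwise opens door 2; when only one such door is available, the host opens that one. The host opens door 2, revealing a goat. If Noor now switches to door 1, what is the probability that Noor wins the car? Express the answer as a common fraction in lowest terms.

7/12

Apply Bayes' rule, conditioning on where the car actually is.
If it is behind door 1 (prior 1/3): only door 2 is available, probability 1; weight (1/3)·1 = 1/3.
If it is behind door 2 (prior 1/3): the host opened door 2, so this case is ruled out; weight (1/3)·0 = 0.
If it is behind door 3 (prior 1/3): door 1 is available but not opened, probability 5/7; weight (1/3)·(5/7) = 5/21.
The weights sum to 4/7.
So P(the car behind door 1 | the host opened door 2) = (1/3) / (4/7) = 7/12.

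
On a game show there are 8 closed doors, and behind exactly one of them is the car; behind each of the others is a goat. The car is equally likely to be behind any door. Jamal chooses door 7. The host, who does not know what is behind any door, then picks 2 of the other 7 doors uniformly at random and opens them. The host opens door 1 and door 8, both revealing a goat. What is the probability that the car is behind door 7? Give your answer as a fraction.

1/6

Condition on the true location of the car.
If it is behind either of doors 1 and 8 (prior 1/8 each): that door was opened and seen not to hold the prize — ruled out; weight (1/8)·0 = 0 each.
If it is behind any of doors 2, 3, 4, 5, 6, and 7 (prior 1/8 each): the host picks exactly this set with probability 1/21 regardless, and none is the prize; weight (1/8)·(1/21) = 1/168 each.
The weights sum to 1/28.
So P(the car behind door 7 | the host opened door 1 and door 8) = (1/168) / (1/28) = 1/6.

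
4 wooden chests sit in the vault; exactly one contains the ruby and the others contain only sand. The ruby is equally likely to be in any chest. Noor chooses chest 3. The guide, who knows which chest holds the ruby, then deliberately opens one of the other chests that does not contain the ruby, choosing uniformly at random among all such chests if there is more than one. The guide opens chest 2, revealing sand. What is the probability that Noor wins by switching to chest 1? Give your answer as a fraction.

Condition on the true location of the ruby.
If it is in either of chests 1 and 4 (prior 1/4 each): the guide has 2 equally likely choices, so probability 1/2; weight (1/4)·(1/2) = 1/8 each.
If it is in chest 2 (prior 1/4): the guide opened chest 2, so this case is ruled out; weight (1/4)·0 = 0.
If it is in chest 3 (prior 1/4): the guide has 3 equally likely choices, so probability 1/3; weight (1/4)·(1/3) = 1/12.
The weights sum to 1/3.
So P(the ruby in chest 1 | the guide opened chest 2) = (1/8) / (1/3) = 3/8.

3/8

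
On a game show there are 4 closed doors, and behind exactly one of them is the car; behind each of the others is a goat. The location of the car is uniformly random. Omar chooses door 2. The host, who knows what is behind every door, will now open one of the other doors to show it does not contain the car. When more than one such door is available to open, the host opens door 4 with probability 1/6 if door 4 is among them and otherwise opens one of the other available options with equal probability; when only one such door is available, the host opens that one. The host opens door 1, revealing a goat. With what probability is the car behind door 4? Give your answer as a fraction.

Condition on the true location of the car.
If it is behind door 1 (prior 1/4): the host opened door 1, so this case is ruled out; weight (1/4)·0 = 0.
If it is behind door 2 (prior 1/4): door 4 is available but not opened; door 1 gets probability (1 − 1/6)/2 = 5/12; weight (1/4)·(5/12) = 5/48.
If it is behind door 3 (prior 1/4): door 4 is available but not opened, probability 5/6; weight (1/4)·(5/6) = 5/24.
If it is behind door 4 (prior 1/4): door 4 holds the prize so is unavailable; the host chooses uniformly among the 2 others, probability 1/2; weight (1/4)·(1/2) = 1/8.
The weights sum to 7/16.
So P(the car behind door 4 | the host opened door 1) = (1/8) / (7/16) = 2/7.

2/7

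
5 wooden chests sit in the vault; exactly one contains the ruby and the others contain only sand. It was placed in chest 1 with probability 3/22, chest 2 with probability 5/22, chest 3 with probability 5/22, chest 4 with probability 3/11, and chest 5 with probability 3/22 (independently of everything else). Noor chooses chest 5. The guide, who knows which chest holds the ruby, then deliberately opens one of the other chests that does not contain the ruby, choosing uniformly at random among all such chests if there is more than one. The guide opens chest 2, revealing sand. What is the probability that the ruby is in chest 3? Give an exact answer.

Consider each possible location of the ruby in turn.
If it is in chest 1 (prior 3/22): the guide has 3 equally likely choices, so probability 1/3; weight (3/22)·(1/3) = 1/22.
If it is in chest 2 (prior 5/22): the guide opened chest 2, so this case is ruled out; weight (5/22)·0 = 0.
If it is in chest 3 (prior 5/22): the guide has 3 equally likely choices, so probability 1/3; weight (5/22)·(1/3) = 5/66.
If it is in chest 4 (prior 3/11): the guide has 3 equally likely choices, so probability 1/3; weight (3/11)·(1/3) = 1/11.
If it is in chest 5 (prior 3/22): the guide has 4 equally likely choices, so probability 1/4; weight (3/22)·(1/4) = 3/88.
The weights sum to 65/264.
So P(the ruby in chest 3 | the guide opened chest 2) = (5/66) / (65/264) = 4/13.

4/13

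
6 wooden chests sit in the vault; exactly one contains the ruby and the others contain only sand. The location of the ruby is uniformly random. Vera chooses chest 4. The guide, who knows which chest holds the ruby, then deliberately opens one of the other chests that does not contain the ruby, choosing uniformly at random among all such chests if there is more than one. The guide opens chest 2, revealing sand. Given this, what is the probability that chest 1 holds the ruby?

5/24

Condition on the true location of the ruby.
If it is in any of chests 1, 3, 5, and 6 (prior 1/6 each): the guide has 4 equally likely choices, so probability 1/4; weight (1/6)·(1/4) = 1/24 each.
If it is in chest 2 (prior 1/6): the guide opened chest 2, so this case is ruled out; weight (1/6)·0 = 0.
If it is in chest 4 (prior 1/6): the guide has 5 equally likely choices, so probability 1/5; weight (1/6)·(1/5) = 1/30.
The weights sum to 1/5.
So P(the ruby in chest 1 | the guide opened chest 2) = (1/24) / (1/5) = 5/24.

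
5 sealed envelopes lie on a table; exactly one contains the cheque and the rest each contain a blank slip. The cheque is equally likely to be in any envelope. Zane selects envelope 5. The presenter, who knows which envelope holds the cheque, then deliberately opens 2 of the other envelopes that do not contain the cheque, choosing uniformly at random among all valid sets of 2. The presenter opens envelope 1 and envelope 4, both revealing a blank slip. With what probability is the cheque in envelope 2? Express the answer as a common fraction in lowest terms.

2/5

Apply Bayes' rule, conditioning on where the cheque actually is.
If it is in either of envelopes 1 and 4 (prior 1/5 each): that envelope was opened and seen not to hold the prize — ruled out; weight (1/5)·0 = 0 each.
If it is in either of envelopes 2 and 3 (prior 1/5 each): the presenter has 3 equally likely choices, so probability 1/3; weight (1/5)·(1/3) = 1/15 each.
If it is in envelope 5 (prior 1/5): the presenter has 6 equally likely choices, so probability 1/6; weight (1/5)·(1/6) = 1/30.
The weights sum to 1/6.
So P(the cheque in envelope 2 | the presenter opened envelope 1 and envelope 4) = (1/15) / (1/6) = 2/5.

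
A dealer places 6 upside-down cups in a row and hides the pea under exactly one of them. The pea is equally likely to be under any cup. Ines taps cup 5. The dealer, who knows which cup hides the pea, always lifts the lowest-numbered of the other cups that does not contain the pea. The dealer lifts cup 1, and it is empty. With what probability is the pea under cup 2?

1/5

Consider each possible location of the pea in turn.
If it is under cup 1 (prior 1/6): the dealer opened cup 1, so this case is ruled out; weight (1/6)·0 = 0.
If it is under any of cups 2, 3, 4, 5, and 6 (prior 1/6 each): cup 1 is the lowest-numbered option available, probability 1; weight (1/6)·1 = 1/6 each.
The weights sum to 5/6.
So P(the pea under cup 2 | the dealer opened cup 1) = (1/6) / (5/6) = 1/5.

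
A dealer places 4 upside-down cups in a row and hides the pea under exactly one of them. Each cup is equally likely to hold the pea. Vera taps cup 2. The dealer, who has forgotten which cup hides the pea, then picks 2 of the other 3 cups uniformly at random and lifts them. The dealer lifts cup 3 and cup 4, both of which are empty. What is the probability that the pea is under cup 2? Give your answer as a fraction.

1/2

Because the dealer chose which cups to lift without knowing where the pea is, the choice is independent of the prize location. Learning that none of the 2 opened cups holds the pea simply rules out those 2 locations and leaves the remaining 2 cups still equally likely by symmetry.
So P(the pea under cup 2) = 1/2.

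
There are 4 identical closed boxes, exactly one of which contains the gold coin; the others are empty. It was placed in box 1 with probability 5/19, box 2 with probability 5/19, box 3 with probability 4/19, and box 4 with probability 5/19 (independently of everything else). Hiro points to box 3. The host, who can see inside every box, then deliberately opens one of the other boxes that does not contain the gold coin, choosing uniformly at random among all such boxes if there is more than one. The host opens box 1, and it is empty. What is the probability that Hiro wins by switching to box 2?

15/38

Consider each possible location of the gold coin in turn.
If it is in box 1 (prior 5/19): the host opened box 1, so this case is ruled out; weight (5/19)·0 = 0.
If it is in either of boxes 2 and 4 (prior 5/19 each): the host has 2 equally likely choices, so probability 1/2; weight (5/19)·(1/2) = 5/38 each.
If it is in box 3 (prior 4/19): the host has 3 equally likely choices, so probability 1/3; weight (4/19)·(1/3) = 4/57.
The weights sum to 1/3.
So P(the gold coin in box 2 | the host opened box 1) = (5/38) / (1/3) = 15/38.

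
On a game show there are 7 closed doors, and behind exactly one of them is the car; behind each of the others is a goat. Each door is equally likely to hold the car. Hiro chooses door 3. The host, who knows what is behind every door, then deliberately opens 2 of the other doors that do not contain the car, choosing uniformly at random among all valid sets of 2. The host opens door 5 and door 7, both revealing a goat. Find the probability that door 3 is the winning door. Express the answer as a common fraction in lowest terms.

Apply Bayes' rule, conditioning on where the car actually is.
If it is behind any of doors 1, 2, 4, and 6 (prior 1/7 each): the host has 10 equally likely choices, so probability 1/10; weight (1/7)·(1/10) = 1/70 each.
If it is behind door 3 (prior 1/7): the host has 15 equally likely choices, so probability 1/15; weight (1/7)·(1/15) = 1/105.
If it is behind either of doors 5 and 7 (prior 1/7 each): that door was opened and seen not to hold the prize — ruled out; weight (1/7)·0 = 0 each.
The weights sum to 1/15.
So P(the car behind door 3 | the host opened door 5 and door 7) = (1/105) / (1/15) = 1/7.

1/7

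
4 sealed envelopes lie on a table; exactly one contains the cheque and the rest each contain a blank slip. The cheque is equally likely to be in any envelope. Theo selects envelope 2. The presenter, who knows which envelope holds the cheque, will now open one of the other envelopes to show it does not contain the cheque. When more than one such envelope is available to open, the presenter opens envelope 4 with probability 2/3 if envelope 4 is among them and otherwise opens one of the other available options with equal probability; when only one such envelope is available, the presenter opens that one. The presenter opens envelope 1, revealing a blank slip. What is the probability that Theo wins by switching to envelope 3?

Consider each possible location of the cheque in turn.
If it is in envelope 1 (prior 1/4): the presenter opened envelope 1, so this case is ruled out; weight (1/4)·0 = 0.
If it is in envelope 2 (prior 1/4): envelope 4 is available but not opened; envelope 1 gets probability (1 − 2/3)/2 = 1/6; weight (1/4)·(1/6) = 1/24.
If it is in envelope 3 (prior 1/4): envelope 4 is available but not opened, probability 1/3; weight (1/4)·(1/3) = 1/12.
If it is in envelope 4 (prior 1/4): envelope 4 holds the prize so is unavailable; the presenter chooses uniformly among the 2 others, probability 1/2; weight (1/4)·(1/2) = 1/8.
The weights sum to 1/4.
So P(the cheque in envelope 3 | the presenter opened envelope 1) = (1/12) / (1/4) = 1/3.

1/3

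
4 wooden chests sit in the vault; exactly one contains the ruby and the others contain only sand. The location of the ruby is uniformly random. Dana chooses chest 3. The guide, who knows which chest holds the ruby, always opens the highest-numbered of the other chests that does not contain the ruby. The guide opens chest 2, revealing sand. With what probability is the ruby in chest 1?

Consider each possible location of the ruby in turn.
If it is in either of chests 1 and 3 (prior 1/4 each): the guide would have opened chest 4 instead, probability 0; weight (1/4)·0 = 0 each.
If it is in chest 2 (prior 1/4): the guide opened chest 2, so this case is ruled out; weight (1/4)·0 = 0.
If it is in chest 4 (prior 1/4): chest 2 is the highest-numbered option available, probability 1; weight (1/4)·1 = 1/4.
The weights sum to 1/4.
So P(the ruby in chest 1 | the guide opened chest 2) = 0 / (1/4) = 0.

0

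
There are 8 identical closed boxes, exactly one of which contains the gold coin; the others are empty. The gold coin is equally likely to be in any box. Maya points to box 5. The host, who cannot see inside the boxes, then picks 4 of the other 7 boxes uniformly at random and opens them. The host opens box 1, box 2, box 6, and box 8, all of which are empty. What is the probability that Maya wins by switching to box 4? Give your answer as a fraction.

Consider each possible location of the gold coin in turn.
If it is in any of boxes 1, 2, 6, and 8 (prior 1/8 each): that box was opened and seen not to hold the prize — ruled out; weight (1/8)·0 = 0 each.
If it is in any of boxes 3, 4, 5, and 7 (prior 1/8 each): the host picks exactly this set with probability 1/35 regardless, and none is the prize; weight (1/8)·(1/35) = 1/280 each.
The weights sum to 1/70.
So P(the gold coin in box 4 | the host opened box 1, box 2, box 6, and box 8) = (1/280) / (1/70) = 1/4.

1/4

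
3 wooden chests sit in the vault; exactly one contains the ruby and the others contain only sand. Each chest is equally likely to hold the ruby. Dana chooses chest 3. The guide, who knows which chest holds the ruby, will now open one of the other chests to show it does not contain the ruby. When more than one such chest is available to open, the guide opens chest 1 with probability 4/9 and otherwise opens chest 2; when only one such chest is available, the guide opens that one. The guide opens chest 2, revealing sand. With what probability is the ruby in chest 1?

9/14

Consider each possible location of the ruby in turn.
If it is in chest 1 (prior 1/3): only chest 2 is available, probability 1; weight (1/3)·1 = 1/3.
If it is in chest 2 (prior 1/3): the guide opened chest 2, so this case is ruled out; weight (1/3)·0 = 0.
If it is in chest 3 (prior 1/3): chest 1 is available but not opened, probability 5/9; weight (1/3)·(5/9) = 5/27.
The weights sum to 14/27.
So P(the ruby in chest 1 | the guide opened chest 2) = (1/3) / (14/27) = 9/14.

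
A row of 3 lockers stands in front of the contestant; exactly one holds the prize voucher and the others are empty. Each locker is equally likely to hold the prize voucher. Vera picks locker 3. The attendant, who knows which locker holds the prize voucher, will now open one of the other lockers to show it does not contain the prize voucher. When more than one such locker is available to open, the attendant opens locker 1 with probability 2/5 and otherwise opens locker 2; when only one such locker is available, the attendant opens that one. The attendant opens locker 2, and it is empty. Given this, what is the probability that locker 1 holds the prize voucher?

Condition on the true location of the prize voucher.
If it is in locker 1 (prior 1/3): only locker 2 is available, probability 1; weight (1/3)·1 = 1/3.
If it is in locker 2 (prior 1/3): the attendant opened locker 2, so this case is ruled out; weight (1/3)·0 = 0.
If it is in locker 3 (prior 1/3): locker 1 is available but not opened, probability 3/5; weight (1/3)·(3/5) = 1/5.
The weights sum to 8/15.
So P(the prize voucher in locker 1 | the attendant opened locker 2) = (1/3) / (8/15) = 5/8.

5/8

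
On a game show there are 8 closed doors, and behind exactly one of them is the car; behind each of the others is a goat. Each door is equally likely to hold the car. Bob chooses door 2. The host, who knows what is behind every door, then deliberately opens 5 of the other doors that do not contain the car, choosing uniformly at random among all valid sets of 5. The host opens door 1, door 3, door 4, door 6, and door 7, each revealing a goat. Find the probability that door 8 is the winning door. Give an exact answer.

Consider each possible location of the car in turn.
If it is behind any of doors 1, 3, 4, 6, and 7 (prior 1/8 each): that door was opened and seen not to hold the prize — ruled out; weight (1/8)·0 = 0 each.
If it is behind door 2 (prior 1/8): the host has 21 equally likely choices, so probability 1/21; weight (1/8)·(1/21) = 1/168.
If it is behind either of doors 5 and 8 (prior 1/8 each): the host has 6 equally likely choices, so probability 1/6; weight (1/8)·(1/6) = 1/48 each.
The weights sum to 1/21.
So P(the car behind door 8 | the host opened door 1, door 3, door 4, door 6, and door 7) = (1/48) / (1/21) = 7/16.

7/16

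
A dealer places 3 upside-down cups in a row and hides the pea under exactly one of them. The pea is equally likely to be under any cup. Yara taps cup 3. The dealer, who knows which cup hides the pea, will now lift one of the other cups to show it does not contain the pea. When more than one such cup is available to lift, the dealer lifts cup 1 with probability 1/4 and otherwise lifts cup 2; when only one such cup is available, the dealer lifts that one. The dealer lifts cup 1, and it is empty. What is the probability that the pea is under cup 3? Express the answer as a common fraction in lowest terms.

Condition on the true location of the pea.
If it is under cup 1 (prior 1/3): the dealer opened cup 1, so this case is ruled out; weight (1/3)·0 = 0.
If it is under cup 2 (prior 1/3): only cup 1 is available, probability 1; weight (1/3)·1 = 1/3.
If it is under cup 3 (prior 1/3): cup 1 is available, opened with probability 1/4; weight (1/3)·(1/4) = 1/12.
The weights sum to 5/12.
So P(the pea under cup 3 | the dealer opened cup 1) = (1/12) / (5/12) = 1/5.

1/5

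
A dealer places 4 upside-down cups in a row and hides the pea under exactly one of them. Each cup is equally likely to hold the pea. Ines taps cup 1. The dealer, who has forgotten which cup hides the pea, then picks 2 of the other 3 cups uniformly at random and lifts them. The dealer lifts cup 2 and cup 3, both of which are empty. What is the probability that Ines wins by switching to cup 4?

1/2

Condition on the true location of the pea.
If it is under either of cups 1 and 4 (prior 1/4 each): the dealer picks exactly this set with probability 1/3 regardless, and none is the prize; weight (1/4)·(1/3) = 1/12 each.
If it is under either of cups 2 and 3 (prior 1/4 each): that cup was opened and seen not to hold the prize — ruled out; weight (1/4)·0 = 0 each.
The weights sum to 1/6.
So P(the pea under cup 4 | the dealer opened cup 2 and cup 3) = (1/12) / (1/6) = 1/2.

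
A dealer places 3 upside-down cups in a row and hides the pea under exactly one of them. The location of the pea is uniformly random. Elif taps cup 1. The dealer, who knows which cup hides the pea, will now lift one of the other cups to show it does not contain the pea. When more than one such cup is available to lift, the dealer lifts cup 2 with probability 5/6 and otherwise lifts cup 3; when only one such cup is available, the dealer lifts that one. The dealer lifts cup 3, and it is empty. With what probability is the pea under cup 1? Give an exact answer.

1/7

Apply Bayes' rule, conditioning on where the pea actually is.
If it is under cup 1 (prior 1/3): cup 2 is available but not opened, probability 1/6; weight (1/3)·(1/6) = 1/18.
If it is under cup 2 (prior 1/3): only cup 3 is available, probability 1; weight (1/3)·1 = 1/3.
If it is under cup 3 (prior 1/3): the dealer opened cup 3, so this case is ruled out; weight (1/3)·0 = 0.
The weights sum to 7/18.
So P(the pea under cup 1 | the dealer opened cup 3) = (1/18) / (7/18) = 1/7.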